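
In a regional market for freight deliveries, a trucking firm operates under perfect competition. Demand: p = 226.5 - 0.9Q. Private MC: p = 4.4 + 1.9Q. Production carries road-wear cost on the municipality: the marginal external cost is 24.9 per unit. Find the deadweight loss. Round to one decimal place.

DWL = 110.7

Market equilibrium (private): 4.4 + 1.9Q = 226.5 - 0.9Q → Q_m = 79.3214.
Social marginal cost = private MC + MEC = 29.3 + 1.9Q.
Set SMC = demand: 29.3 + 1.9Q = 226.5 - 0.9Q → Q* = 70.4286.
Between Q* and Q_m the wedge SMC − demand runs linearly from 0 to MEC(Q_m), so the loss is a triangle.
DWL = ½ × 8.8928 × 24.9000 = 110.7154.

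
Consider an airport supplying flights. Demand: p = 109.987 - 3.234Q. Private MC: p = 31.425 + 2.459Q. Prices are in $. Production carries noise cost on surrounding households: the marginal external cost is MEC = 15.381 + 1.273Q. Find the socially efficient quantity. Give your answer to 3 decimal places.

Social marginal cost = private MC + MEC = 46.806 + 3.732Q.
Set SMC = demand: 46.806 + 3.732Q = 109.987 - 3.234Q → Q* = 9.0699.

Q* = 9.070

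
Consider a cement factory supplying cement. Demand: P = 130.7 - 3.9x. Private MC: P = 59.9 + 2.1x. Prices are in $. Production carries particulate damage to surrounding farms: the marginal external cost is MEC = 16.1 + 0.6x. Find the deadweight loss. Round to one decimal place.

Market equilibrium (private): 59.9 + 2.1x = 130.7 - 3.9x → x_m = 11.8000.
Social marginal cost = private MC + MEC = 76.0 + 2.7x.
Set SMC = demand: 76.0 + 2.7x = 130.7 - 3.9x → x* = 8.2879.
Height of the DWL triangle at x_m is SMC(x_m) − demand(x_m) = MEC(x_m) = 23.1800.
DWL = ½ × 3.5121 × 23.1800 = 40.7052.

DWL = $40.7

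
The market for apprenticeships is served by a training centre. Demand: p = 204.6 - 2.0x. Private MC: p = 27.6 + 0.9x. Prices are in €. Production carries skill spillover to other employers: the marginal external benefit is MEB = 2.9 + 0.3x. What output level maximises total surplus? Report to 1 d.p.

x* = 69.2

Social marginal cost = private MC − MEB = 24.7 + 0.6x.
Set SMC = demand: 24.7 + 0.6x = 204.6 - 2.0x → x* = 69.1923.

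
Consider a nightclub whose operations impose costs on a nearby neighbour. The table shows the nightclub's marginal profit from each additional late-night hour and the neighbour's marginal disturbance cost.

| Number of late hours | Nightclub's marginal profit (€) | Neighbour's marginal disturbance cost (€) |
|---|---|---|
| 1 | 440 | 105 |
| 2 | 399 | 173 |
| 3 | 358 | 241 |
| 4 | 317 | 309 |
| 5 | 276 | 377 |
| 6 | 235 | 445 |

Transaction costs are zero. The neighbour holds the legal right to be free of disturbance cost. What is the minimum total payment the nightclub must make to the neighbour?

€828

Efficient level: marginal profit ≥ marginal disturbance cost through level 4, so k* = 4.
With the neighbour holding the right, the nightclub must at least compensate total damage at k*: 105 + 173 + 241 + 309 = 828.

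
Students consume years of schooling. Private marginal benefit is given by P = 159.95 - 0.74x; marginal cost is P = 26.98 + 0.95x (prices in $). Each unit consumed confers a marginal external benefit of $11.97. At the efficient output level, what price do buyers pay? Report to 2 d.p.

Social marginal benefit = demand + MEB = 171.92 - 0.74x.
Set SMB = MC: 171.92 - 0.74x = 26.98 + 0.95x → x* = 85.7633.
Consumer price on the demand curve at x*: 159.95 − 0.74×85.7633 = 96.4852.

P = $96.49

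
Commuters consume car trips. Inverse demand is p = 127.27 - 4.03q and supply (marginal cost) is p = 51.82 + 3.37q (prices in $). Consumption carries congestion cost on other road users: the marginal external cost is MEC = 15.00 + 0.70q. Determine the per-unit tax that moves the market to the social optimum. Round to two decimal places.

tax = $20.22 per unit

Social marginal benefit = demand − MEC = 112.27 - 4.73q.
Set SMB = MC: 112.27 - 4.73q = 51.82 + 3.37q → q* = 7.4630.
The Pigouvian tax equals MEC at q*: 15.00 + 0.70×7.4630 = 20.2241.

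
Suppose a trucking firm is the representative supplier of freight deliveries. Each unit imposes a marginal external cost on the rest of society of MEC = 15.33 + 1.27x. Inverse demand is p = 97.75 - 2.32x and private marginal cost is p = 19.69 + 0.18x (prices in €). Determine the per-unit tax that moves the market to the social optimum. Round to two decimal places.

tax = €36.46 per unit

Social marginal cost = private MC + MEC = 35.02 + 1.45x.
Set SMC = demand: 35.02 + 1.45x = 97.75 - 2.32x → x* = 16.6393.
The Pigouvian tax equals MEC at x*: 15.33 + 1.27×16.6393 = 36.4619.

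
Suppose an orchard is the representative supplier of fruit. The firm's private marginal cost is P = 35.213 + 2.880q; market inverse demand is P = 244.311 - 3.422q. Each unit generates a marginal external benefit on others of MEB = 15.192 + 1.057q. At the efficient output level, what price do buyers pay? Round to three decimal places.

Social marginal cost = private MC − MEB = 20.021 + 1.823q.
Set SMC = demand: 20.021 + 1.823q = 244.311 - 3.422q → q* = 42.7626.
Consumer price on the demand curve at q*: 244.311 − 3.422×42.7626 = 97.9774.

P = 97.977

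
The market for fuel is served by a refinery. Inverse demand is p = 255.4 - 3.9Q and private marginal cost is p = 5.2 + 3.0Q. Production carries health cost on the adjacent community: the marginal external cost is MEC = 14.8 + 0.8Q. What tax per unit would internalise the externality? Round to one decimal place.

Social marginal cost = private MC + MEC = 20.0 + 3.8Q.
Set SMC = demand: 20.0 + 3.8Q = 255.4 - 3.9Q → Q* = 30.5714.
The Pigouvian tax equals MEC at Q*: 14.8 + 0.8×30.5714 = 39.2571.

tax = 39.3 per unit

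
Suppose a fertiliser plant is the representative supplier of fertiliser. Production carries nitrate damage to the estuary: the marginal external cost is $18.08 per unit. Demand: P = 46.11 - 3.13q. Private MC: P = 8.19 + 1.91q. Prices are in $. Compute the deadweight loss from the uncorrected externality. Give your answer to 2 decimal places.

DWL = $32.43

Market equilibrium (private): 8.19 + 1.91q = 46.11 - 3.13q → q_m = 7.5238.
Social marginal cost = private MC + MEC = 26.27 + 1.91q.
Set SMC = demand: 26.27 + 1.91q = 46.11 - 3.13q → q* = 3.9365.
The welfare-loss triangle has base |q_m − q*| and height MEC(q_m) (the vertical gap between SMC and demand is zero at q* and MEC at q_m).
DWL = ½ × 3.5873 × 18.0800 = 32.4292.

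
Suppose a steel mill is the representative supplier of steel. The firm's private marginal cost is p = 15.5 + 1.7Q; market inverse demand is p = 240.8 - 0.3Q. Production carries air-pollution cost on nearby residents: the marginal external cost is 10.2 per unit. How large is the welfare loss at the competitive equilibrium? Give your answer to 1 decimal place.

Market equilibrium (private): 15.5 + 1.7Q = 240.8 - 0.3Q → Q_m = 112.6500.
Social marginal cost = private MC + MEC = 25.7 + 1.7Q.
Set SMC = demand: 25.7 + 1.7Q = 240.8 - 0.3Q → Q* = 107.5500.
Height of the DWL triangle at Q_m is SMC(Q_m) − demand(Q_m) = MEC(Q_m) = 10.2000.
DWL = ½ × 5.1000 × 10.2000 = 26.0100.

DWL = 26.0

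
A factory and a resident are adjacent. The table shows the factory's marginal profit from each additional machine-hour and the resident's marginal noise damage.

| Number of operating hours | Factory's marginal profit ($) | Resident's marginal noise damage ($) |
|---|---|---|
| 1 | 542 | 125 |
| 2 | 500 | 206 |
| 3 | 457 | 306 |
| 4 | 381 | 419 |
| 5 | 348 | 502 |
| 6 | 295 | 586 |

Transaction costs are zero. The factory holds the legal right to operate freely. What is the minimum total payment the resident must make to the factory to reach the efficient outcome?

Left alone the factory would choose level 6 (marginal profit stays positive).
Efficient level: k* = 3 (marginal profit ≥ marginal noise damage through 3).
The resident must at least cover the factory's forgone profit from cutting 6→3: 381 + 348 + 295 = 1024.

$1024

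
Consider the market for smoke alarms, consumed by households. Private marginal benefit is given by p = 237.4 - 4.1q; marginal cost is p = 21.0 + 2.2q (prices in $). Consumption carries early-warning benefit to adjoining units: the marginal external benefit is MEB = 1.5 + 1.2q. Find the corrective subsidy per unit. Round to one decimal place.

subsidy = $52.8 per unit

Social marginal benefit = demand + MEB = 238.9 - 2.9q.
Set SMB = MC: 238.9 - 2.9q = 21.0 + 2.2q → q* = 42.7255.
The Pigouvian subsidy equals MEB at q*: 1.5 + 1.2×42.7255 = 52.7706.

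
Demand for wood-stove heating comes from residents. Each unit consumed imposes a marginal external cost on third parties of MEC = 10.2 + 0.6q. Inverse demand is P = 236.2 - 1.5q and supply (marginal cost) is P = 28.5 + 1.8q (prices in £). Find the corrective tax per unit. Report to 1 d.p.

Social marginal benefit = demand − MEC = 226.0 - 2.1q.
Set SMB = MC: 226.0 - 2.1q = 28.5 + 1.8q → q* = 50.6410.
The Pigouvian tax equals MEC at q*: 10.2 + 0.6×50.6410 = 40.5846.

tax = £40.6 per unit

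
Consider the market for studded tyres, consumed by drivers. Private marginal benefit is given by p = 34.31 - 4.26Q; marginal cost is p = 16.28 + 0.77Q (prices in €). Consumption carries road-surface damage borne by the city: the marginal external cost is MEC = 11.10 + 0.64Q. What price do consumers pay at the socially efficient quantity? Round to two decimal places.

Social marginal benefit = demand − MEC = 23.21 - 4.90Q.
Set SMB = MC: 23.21 - 4.90Q = 16.28 + 0.77Q → Q* = 1.2222.
Consumer price on the demand curve at Q*: 34.31 − 4.26×1.2222 = 29.1034.

P = €29.10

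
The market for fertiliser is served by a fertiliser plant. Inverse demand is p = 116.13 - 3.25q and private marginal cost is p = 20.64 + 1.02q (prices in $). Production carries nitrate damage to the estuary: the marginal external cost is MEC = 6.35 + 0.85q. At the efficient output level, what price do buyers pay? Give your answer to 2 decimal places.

Social marginal cost = private MC + MEC = 26.99 + 1.87q.
Set SMC = demand: 26.99 + 1.87q = 116.13 - 3.25q → q* = 17.4102.
Consumer price on the demand curve at q*: 116.13 − 3.25×17.4102 = 59.5469.

P = $59.55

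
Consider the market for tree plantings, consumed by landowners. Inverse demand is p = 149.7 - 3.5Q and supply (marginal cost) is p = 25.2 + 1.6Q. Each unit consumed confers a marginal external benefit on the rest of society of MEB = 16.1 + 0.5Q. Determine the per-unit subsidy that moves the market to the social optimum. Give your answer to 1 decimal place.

Social marginal benefit = demand + MEB = 165.8 - 3.0Q.
Set SMB = MC: 165.8 - 3.0Q = 25.2 + 1.6Q → Q* = 30.5652.
The Pigouvian subsidy equals MEB at Q*: 16.1 + 0.5×30.5652 = 31.3826.

subsidy = 31.4 per unit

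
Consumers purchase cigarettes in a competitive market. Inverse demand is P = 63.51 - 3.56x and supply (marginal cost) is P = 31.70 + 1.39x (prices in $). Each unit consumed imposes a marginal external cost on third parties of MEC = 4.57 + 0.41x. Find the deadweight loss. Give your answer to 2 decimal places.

DWL = $4.84

Market equilibrium (private): 31.70 + 1.39x = 63.51 - 3.56x → x_m = 6.4263.
Social marginal benefit = demand − MEC = 58.94 - 3.97x.
Set SMB = MC: 58.94 - 3.97x = 31.70 + 1.39x → x* = 5.0821.
Height of the DWL triangle at x_m is MC(x_m) − SMB(x_m) = MEC(x_m) = 7.2048.
DWL = ½ × 1.3442 × 7.2048 = 4.8423.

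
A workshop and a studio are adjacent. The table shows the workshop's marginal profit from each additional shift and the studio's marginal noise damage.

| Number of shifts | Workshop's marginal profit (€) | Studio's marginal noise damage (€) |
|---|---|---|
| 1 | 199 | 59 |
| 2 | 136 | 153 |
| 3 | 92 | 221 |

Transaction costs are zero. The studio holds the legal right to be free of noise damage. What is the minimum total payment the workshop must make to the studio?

Efficient level: marginal profit ≥ marginal noise damage through level 1, so k* = 1.
With the studio holding the right, the workshop must at least compensate total damage at k*: 59 = 59.

€59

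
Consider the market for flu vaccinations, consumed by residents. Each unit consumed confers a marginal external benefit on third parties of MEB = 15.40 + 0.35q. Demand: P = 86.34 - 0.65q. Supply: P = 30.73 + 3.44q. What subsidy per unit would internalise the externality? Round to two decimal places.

Social marginal benefit = demand + MEB = 101.74 - 0.30q.
Set SMB = MC: 101.74 - 0.30q = 30.73 + 3.44q → q* = 18.9866.
The Pigouvian subsidy equals MEB at q*: 15.40 + 0.35×18.9866 = 22.0453.

subsidy = 22.05 per unit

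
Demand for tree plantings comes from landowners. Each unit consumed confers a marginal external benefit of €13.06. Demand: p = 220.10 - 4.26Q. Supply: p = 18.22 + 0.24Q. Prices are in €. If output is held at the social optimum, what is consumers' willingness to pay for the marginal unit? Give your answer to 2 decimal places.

Social marginal benefit = demand + MEB = 233.16 - 4.26Q.
Set SMB = MC: 233.16 - 4.26Q = 18.22 + 0.24Q → Q* = 47.7644.
Consumer price on the demand curve at Q*: 220.10 − 4.26×47.7644 = 16.6237.

P = €16.62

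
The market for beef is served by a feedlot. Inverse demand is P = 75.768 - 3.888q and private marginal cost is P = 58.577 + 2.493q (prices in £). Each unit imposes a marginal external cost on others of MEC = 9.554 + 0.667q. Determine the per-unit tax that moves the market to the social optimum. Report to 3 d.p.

Social marginal cost = private MC + MEC = 68.131 + 3.160q.
Set SMC = demand: 68.131 + 3.160q = 75.768 - 3.888q → q* = 1.0836.
The Pigouvian tax equals MEC at q*: 9.554 + 0.667×1.0836 = 10.2768.

tax = £10.277 per unit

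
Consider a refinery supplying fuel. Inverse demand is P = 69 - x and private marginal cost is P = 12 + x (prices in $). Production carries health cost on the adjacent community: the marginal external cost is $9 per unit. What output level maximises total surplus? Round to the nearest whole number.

x* = 24

Social marginal cost = private MC + MEC = 21 + x.
Set SMC = demand: 21 + x = 69 - x → x* = 24.0000.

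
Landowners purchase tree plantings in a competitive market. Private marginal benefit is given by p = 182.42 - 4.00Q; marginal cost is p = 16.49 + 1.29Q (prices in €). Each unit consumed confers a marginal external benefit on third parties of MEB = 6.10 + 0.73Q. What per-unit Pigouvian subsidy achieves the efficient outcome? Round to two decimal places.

Social marginal benefit = demand + MEB = 188.52 - 3.27Q.
Set SMB = MC: 188.52 - 3.27Q = 16.49 + 1.29Q → Q* = 37.7259.
The Pigouvian subsidy equals MEB at Q*: 6.10 + 0.73×37.7259 = 33.6399.

subsidy = €33.64 per unit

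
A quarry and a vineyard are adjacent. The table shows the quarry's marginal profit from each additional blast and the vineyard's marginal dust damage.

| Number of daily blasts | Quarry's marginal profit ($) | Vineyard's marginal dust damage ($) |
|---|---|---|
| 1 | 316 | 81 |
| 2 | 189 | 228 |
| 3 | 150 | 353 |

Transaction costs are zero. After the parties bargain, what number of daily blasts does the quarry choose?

Bargaining reaches the level where marginal profit last exceeds marginal dust damage.
That holds through level 1 (316 ≥ 81) but not at 2 (189 < 228).

1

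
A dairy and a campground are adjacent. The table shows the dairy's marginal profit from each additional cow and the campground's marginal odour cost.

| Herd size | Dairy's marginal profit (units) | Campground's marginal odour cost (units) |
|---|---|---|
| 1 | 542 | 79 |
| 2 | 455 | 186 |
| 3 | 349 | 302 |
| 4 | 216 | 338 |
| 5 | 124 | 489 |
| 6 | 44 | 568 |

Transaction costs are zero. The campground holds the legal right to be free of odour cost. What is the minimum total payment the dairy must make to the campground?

Efficient level: marginal profit ≥ marginal odour cost through level 3, so k* = 3.
With the campground holding the right, the dairy must at least compensate total damage at k*: 79 + 186 + 302 = 567.

567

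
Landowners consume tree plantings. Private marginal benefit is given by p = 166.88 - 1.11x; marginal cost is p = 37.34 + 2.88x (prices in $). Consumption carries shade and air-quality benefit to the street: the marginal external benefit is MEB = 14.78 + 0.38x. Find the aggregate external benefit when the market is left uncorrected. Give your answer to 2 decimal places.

$680.12

Market equilibrium (private): 37.34 + 2.88x = 166.88 - 1.11x → x_m = 32.4662.
Total external benefit = ∫₀^{x_m} (14.78 + 0.38x) dx = 14.78×32.4662 + ½×0.38×32.4662² = 680.1207.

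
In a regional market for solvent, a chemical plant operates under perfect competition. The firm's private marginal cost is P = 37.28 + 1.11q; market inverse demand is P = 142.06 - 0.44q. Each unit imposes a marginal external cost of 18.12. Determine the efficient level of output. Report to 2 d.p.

Social marginal cost = private MC + MEC = 55.40 + 1.11q.
Set SMC = demand: 55.40 + 1.11q = 142.06 - 0.44q → q* = 55.9097.

q* = 55.91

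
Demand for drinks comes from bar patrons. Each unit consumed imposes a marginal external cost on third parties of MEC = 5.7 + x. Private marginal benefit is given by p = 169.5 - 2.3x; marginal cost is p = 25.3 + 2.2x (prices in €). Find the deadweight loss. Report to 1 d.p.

DWL = €129.5

Market equilibrium (private): 25.3 + 2.2x = 169.5 - 2.3x → x_m = 32.0444.
Social marginal benefit = demand − MEC = 163.8 - 3.3x.
Set SMB = MC: 163.8 - 3.3x = 25.3 + 2.2x → x* = 25.1818.
Height of the DWL triangle at x_m is MC(x_m) − SMB(x_m) = MEC(x_m) = 37.7444.
DWL = ½ × 6.8626 × 37.7444 = 129.5124.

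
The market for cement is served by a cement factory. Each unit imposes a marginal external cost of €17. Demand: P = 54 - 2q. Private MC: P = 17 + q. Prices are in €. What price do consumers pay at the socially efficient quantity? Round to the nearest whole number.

Social marginal cost = private MC + MEC = 34 + q.
Set SMC = demand: 34 + q = 54 - 2q → q* = 6.6667.
Consumer price on the demand curve at q*: 54 − 2×6.6667 = 40.6666.

P = €41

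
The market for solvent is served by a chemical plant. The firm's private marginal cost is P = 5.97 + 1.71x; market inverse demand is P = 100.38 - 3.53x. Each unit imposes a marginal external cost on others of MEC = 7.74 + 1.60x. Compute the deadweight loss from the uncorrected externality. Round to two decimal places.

Market equilibrium (private): 5.97 + 1.71x = 100.38 - 3.53x → x_m = 18.0172.
Social marginal cost = private MC + MEC = 13.71 + 3.31x.
Set SMC = demand: 13.71 + 3.31x = 100.38 - 3.53x → x* = 12.6711.
The loss is the area between SMC and demand from x* to x_m; with linear curves that's a triangle of height MEC(x_m).
DWL = ½ × 5.3461 × 36.5675 = 97.7468.

DWL = 97.75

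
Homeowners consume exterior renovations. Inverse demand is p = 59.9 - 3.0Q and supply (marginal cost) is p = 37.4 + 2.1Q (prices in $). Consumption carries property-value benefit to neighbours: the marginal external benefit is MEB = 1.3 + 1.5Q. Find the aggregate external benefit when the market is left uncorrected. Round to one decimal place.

Market equilibrium (private): 37.4 + 2.1Q = 59.9 - 3.0Q → Q_m = 4.4118.
Total external benefit = ∫₀^{Q_m} (1.3 + 1.5Q) dQ = 1.3×4.4118 + ½×1.5×4.4118² = 20.3333.

$20.3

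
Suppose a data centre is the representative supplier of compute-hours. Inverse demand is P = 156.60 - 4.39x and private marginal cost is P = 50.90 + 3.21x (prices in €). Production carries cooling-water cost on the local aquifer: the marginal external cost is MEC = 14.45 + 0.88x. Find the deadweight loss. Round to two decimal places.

DWL = €42.00

Market equilibrium (private): 50.90 + 3.21x = 156.60 - 4.39x → x_m = 13.9079.
Social marginal cost = private MC + MEC = 65.35 + 4.09x.
Set SMC = demand: 65.35 + 4.09x = 156.60 - 4.39x → x* = 10.7606.
Height of the DWL triangle at x_m is SMC(x_m) − demand(x_m) = MEC(x_m) = 26.6889.
DWL = ½ × 3.1473 × 26.6889 = 41.9990.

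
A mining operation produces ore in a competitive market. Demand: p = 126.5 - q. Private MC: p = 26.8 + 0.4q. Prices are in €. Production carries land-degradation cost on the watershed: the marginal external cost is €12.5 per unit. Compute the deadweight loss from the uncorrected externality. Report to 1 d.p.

DWL = €55.8

Market equilibrium (private): 26.8 + 0.4q = 126.5 - q → q_m = 71.2143.
Social marginal cost = private MC + MEC = 39.3 + 0.4q.
Set SMC = demand: 39.3 + 0.4q = 126.5 - q → q* = 62.2857.
The loss is the area between SMC and demand from q* to q_m; with linear curves that's a triangle of height MEC(q_m).
DWL = ½ × 8.9286 × 12.5000 = 55.8038.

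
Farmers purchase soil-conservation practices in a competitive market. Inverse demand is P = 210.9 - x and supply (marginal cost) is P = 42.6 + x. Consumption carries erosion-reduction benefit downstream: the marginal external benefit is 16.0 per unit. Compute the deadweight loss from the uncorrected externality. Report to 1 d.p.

DWL = 64.0

Market equilibrium (private): 42.6 + x = 210.9 - x → x_m = 84.1500.
Social marginal benefit = demand + MEB = 226.9 - x.
Set SMB = MC: 226.9 - x = 42.6 + x → x* = 92.1500.
Between x* and x_m the wedge SMB − MC runs linearly from 0 to MEB(x_m), so the loss is a triangle.
DWL = ½ × 8.0000 × 16.0000 = 64.0000.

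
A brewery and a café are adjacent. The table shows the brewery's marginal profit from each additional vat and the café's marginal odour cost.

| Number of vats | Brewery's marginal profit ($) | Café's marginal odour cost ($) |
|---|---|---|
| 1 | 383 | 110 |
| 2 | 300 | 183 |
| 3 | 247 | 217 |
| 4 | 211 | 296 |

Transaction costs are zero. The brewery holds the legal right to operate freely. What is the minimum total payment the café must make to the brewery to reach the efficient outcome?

Left alone the brewery would choose level 4 (marginal profit stays positive).
Efficient level: k* = 3 (marginal profit ≥ marginal odour cost through 3).
The café must at least cover the brewery's forgone profit from cutting 4→3: 211 = 211.

$211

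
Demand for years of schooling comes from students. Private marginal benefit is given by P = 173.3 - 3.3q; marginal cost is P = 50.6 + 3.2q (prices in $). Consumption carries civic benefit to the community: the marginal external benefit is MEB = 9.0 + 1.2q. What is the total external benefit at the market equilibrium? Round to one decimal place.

Market equilibrium (private): 50.6 + 3.2q = 173.3 - 3.3q → q_m = 18.8769.
Total external benefit = ∫₀^{q_m} (9.0 + 1.2q) dq = 9.0×18.8769 + ½×1.2×18.8769² = 383.6945.

$383.7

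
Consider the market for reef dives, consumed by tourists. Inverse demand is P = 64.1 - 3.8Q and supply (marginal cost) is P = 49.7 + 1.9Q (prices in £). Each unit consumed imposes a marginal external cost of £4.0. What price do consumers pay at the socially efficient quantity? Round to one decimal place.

P = £57.2

Social marginal benefit = demand − MEC = 60.1 - 3.8Q.
Set SMB = MC: 60.1 - 3.8Q = 49.7 + 1.9Q → Q* = 1.8246.
Consumer price on the demand curve at Q*: 64.1 − 3.8×1.8246 = 57.1665.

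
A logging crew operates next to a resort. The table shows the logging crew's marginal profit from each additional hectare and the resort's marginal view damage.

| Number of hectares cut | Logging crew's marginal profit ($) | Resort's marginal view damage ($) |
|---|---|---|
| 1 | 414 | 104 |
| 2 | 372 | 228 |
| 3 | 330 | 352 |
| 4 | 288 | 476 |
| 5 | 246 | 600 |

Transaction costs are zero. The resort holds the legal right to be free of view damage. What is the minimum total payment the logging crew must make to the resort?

Efficient level: marginal profit ≥ marginal view damage through level 2, so k* = 2.
With the resort holding the right, the logging crew must at least compensate total damage at k*: 104 + 228 = 332.

$332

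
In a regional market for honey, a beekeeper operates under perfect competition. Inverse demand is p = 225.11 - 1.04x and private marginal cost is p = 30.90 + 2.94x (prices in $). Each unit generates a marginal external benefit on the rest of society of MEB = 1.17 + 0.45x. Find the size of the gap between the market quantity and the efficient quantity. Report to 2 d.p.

6.55 units

Market equilibrium (private): 30.90 + 2.94x = 225.11 - 1.04x → x_m = 48.7965.
Social marginal cost = private MC − MEB = 29.73 + 2.49x.
Set SMC = demand: 29.73 + 2.49x = 225.11 - 1.04x → x* = 55.3484.
Gap = |48.7965 − 55.3484| = 6.5519.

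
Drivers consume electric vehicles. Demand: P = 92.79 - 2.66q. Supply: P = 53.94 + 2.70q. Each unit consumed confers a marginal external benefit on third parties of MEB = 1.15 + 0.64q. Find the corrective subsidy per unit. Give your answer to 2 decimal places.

Social marginal benefit = demand + MEB = 93.94 - 2.02q.
Set SMB = MC: 93.94 - 2.02q = 53.94 + 2.70q → q* = 8.4746.
The Pigouvian subsidy equals MEB at q*: 1.15 + 0.64×8.4746 = 6.5737.

subsidy = 6.57 per unit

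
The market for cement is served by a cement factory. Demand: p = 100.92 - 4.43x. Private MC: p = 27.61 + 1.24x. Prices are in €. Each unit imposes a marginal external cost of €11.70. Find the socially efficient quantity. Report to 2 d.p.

x* = 10.87

Social marginal cost = private MC + MEC = 39.31 + 1.24x.
Set SMC = demand: 39.31 + 1.24x = 100.92 - 4.43x → x* = 10.8660.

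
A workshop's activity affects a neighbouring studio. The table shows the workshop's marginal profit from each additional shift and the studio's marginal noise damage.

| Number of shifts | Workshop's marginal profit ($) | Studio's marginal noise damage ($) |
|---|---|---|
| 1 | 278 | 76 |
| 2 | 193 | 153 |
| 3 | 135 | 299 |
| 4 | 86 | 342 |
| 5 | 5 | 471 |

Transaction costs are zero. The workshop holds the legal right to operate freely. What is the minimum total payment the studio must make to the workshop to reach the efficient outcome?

$226

Left alone the workshop would choose level 5 (marginal profit stays positive).
Efficient level: k* = 2 (marginal profit ≥ marginal noise damage through 2).
The studio must at least cover the workshop's forgone profit from cutting 5→2: 135 + 86 + 5 = 226.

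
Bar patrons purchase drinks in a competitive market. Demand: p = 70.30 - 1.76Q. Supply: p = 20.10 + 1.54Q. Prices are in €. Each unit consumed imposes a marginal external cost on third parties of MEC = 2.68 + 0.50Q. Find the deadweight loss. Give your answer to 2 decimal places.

Market equilibrium (private): 20.10 + 1.54Q = 70.30 - 1.76Q → Q_m = 15.2121.
Social marginal benefit = demand − MEC = 67.62 - 2.26Q.
Set SMB = MC: 67.62 - 2.26Q = 20.10 + 1.54Q → Q* = 12.5053.
The welfare-loss triangle has base |Q_m − Q*| and height MEC(Q_m) (the vertical gap between SMB and MC is zero at Q* and MEC at Q_m).
DWL = ½ × 2.7068 × 10.2861 = 13.9212.

DWL = €13.92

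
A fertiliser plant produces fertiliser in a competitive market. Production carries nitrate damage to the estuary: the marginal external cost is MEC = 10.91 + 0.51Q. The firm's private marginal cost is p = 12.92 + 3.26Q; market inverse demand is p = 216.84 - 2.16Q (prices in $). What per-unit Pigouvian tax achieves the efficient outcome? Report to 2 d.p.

tax = $27.51 per unit

Social marginal cost = private MC + MEC = 23.83 + 3.77Q.
Set SMC = demand: 23.83 + 3.77Q = 216.84 - 2.16Q → Q* = 32.5481.
The Pigouvian tax equals MEC at Q*: 10.91 + 0.51×32.5481 = 27.5095.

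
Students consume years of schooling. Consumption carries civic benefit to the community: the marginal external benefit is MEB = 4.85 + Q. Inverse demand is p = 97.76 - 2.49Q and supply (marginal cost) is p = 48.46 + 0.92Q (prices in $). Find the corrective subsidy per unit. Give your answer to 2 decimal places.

subsidy = $27.32 per unit

Social marginal benefit = demand + MEB = 102.61 - 1.49Q.
Set SMB = MC: 102.61 - 1.49Q = 48.46 + 0.92Q → Q* = 22.4689.
The Pigouvian subsidy equals MEB at Q*: 4.85 + 1.00×22.4689 = 27.3189.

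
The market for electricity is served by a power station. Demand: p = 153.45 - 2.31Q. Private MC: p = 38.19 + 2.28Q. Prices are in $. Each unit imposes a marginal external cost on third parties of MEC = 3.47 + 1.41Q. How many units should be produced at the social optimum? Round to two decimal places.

Social marginal cost = private MC + MEC = 41.66 + 3.69Q.
Set SMC = demand: 41.66 + 3.69Q = 153.45 - 2.31Q → Q* = 18.6317.

Q* = 18.63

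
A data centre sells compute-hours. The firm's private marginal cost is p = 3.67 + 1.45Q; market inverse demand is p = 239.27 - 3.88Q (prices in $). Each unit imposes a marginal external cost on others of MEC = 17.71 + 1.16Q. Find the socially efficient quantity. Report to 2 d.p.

Social marginal cost = private MC + MEC = 21.38 + 2.61Q.
Set SMC = demand: 21.38 + 2.61Q = 239.27 - 3.88Q → Q* = 33.5732.

Q* = 33.57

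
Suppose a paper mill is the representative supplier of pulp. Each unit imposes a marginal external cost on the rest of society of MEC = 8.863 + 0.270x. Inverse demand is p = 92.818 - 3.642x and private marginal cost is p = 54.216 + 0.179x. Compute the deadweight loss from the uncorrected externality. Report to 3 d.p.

DWL = 16.419

Market equilibrium (private): 54.216 + 0.179x = 92.818 - 3.642x → x_m = 10.1026.
Social marginal cost = private MC + MEC = 63.079 + 0.449x.
Set SMC = demand: 63.079 + 0.449x = 92.818 - 3.642x → x* = 7.2694.
Height of the DWL triangle at x_m is SMC(x_m) − demand(x_m) = MEC(x_m) = 11.5907.
DWL = ½ × 2.8332 × 11.5907 = 16.4194.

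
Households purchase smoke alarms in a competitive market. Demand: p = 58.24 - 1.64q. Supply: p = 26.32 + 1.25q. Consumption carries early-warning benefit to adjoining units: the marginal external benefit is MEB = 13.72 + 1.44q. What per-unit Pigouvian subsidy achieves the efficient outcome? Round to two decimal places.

Social marginal benefit = demand + MEB = 71.96 - 0.20q.
Set SMB = MC: 71.96 - 0.20q = 26.32 + 1.25q → q* = 31.4759.
The Pigouvian subsidy equals MEB at q*: 13.72 + 1.44×31.4759 = 59.0453.

subsidy = 59.05 per unit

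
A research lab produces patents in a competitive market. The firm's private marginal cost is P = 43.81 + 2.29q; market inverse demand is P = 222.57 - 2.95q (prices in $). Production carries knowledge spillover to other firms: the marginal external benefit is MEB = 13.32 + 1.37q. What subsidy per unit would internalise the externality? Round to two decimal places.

Social marginal cost = private MC − MEB = 30.49 + 0.92q.
Set SMC = demand: 30.49 + 0.92q = 222.57 - 2.95q → q* = 49.6331.
The Pigouvian subsidy equals MEB at q*: 13.32 + 1.37×49.6331 = 81.3173.

subsidy = $81.32 per unit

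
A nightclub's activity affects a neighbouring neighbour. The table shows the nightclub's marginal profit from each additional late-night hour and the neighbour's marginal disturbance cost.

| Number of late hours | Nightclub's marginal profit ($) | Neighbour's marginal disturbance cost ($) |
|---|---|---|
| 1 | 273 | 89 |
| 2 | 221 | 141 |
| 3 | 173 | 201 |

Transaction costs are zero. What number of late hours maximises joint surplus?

Bargaining reaches the level where marginal profit last exceeds marginal disturbance cost.
That holds through level 2 (221 ≥ 141) but not at 3 (173 < 201).

2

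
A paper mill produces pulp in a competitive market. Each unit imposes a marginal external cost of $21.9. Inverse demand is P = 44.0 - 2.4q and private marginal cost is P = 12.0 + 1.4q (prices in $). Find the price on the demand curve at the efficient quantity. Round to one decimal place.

P = $37.6

Social marginal cost = private MC + MEC = 33.9 + 1.4q.
Set SMC = demand: 33.9 + 1.4q = 44.0 - 2.4q → q* = 2.6579.
Consumer price on the demand curve at q*: 44.0 − 2.4×2.6579 = 37.6210.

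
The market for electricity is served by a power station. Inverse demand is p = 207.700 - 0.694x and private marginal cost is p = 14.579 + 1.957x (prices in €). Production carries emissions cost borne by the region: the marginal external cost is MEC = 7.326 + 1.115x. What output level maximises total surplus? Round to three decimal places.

Social marginal cost = private MC + MEC = 21.905 + 3.072x.
Set SMC = demand: 21.905 + 3.072x = 207.700 - 0.694x → x* = 49.3348.

x* = 49.335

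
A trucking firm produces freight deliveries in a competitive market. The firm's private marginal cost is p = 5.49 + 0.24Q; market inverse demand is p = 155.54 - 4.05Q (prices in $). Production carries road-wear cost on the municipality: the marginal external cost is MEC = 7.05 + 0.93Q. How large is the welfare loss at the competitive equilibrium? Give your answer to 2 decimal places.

DWL = $150.04

Market equilibrium (private): 5.49 + 0.24Q = 155.54 - 4.05Q → Q_m = 34.9767.
Social marginal cost = private MC + MEC = 12.54 + 1.17Q.
Set SMC = demand: 12.54 + 1.17Q = 155.54 - 4.05Q → Q* = 27.3946.
Between Q* and Q_m the wedge SMC − demand runs linearly from 0 to MEC(Q_m), so the loss is a triangle.
DWL = ½ × 7.5821 × 39.5783 = 150.0433.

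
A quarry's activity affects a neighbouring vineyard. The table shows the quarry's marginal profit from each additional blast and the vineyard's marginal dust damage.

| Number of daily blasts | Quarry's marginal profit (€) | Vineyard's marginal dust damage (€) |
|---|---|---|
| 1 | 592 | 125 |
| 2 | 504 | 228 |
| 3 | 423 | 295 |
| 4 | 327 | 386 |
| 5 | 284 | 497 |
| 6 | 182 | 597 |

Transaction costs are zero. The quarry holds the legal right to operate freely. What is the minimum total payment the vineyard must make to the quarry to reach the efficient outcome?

Left alone the quarry would choose level 6 (marginal profit stays positive).
Efficient level: k* = 3 (marginal profit ≥ marginal dust damage through 3).
The vineyard must at least cover the quarry's forgone profit from cutting 6→3: 327 + 284 + 182 = 793.

€793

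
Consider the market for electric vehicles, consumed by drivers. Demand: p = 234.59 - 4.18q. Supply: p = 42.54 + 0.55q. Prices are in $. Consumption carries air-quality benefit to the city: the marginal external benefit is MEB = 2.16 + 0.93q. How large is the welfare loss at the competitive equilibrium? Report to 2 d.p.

Market equilibrium (private): 42.54 + 0.55q = 234.59 - 4.18q → q_m = 40.6025.
Social marginal benefit = demand + MEB = 236.75 - 3.25q.
Set SMB = MC: 236.75 - 3.25q = 42.54 + 0.55q → q* = 51.1079.
The welfare-loss triangle has base |q_m − q*| and height MEB(q_m) (the vertical gap between SMB and MC is zero at q* and MEB at q_m).
DWL = ½ × 10.5054 × 39.9204 = 209.6899.

DWL = $209.69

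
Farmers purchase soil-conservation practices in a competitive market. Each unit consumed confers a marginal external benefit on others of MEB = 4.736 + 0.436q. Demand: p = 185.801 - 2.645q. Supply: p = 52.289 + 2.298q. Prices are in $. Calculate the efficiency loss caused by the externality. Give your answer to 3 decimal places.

DWL = $30.249

Market equilibrium (private): 52.289 + 2.298q = 185.801 - 2.645q → q_m = 27.0103.
Social marginal benefit = demand + MEB = 190.537 - 2.209q.
Set SMB = MC: 190.537 - 2.209q = 52.289 + 2.298q → q* = 30.6741.
The loss is the area between SMB and MC from q* to q_m; with linear curves that's a triangle of height MEB(q_m).
DWL = ½ × 3.6638 × 16.5125 = 30.2492.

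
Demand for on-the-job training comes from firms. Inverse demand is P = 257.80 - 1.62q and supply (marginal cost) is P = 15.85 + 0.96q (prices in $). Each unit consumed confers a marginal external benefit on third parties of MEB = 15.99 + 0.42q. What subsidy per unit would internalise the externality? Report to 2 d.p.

subsidy = $66.15 per unit

Social marginal benefit = demand + MEB = 273.79 - 1.20q.
Set SMB = MC: 273.79 - 1.20q = 15.85 + 0.96q → q* = 119.4167.
The Pigouvian subsidy equals MEB at q*: 15.99 + 0.42×119.4167 = 66.1450.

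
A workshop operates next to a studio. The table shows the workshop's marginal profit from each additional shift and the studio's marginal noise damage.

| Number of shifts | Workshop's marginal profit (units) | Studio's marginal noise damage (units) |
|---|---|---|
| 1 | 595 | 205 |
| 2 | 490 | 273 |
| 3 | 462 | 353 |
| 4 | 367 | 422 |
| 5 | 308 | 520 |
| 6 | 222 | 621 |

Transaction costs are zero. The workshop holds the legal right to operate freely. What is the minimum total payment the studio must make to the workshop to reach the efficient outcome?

897

Left alone the workshop would choose level 6 (marginal profit stays positive).
Efficient level: k* = 3 (marginal profit ≥ marginal noise damage through 3).
The studio must at least cover the workshop's forgone profit from cutting 6→3: 367 + 308 + 222 = 897.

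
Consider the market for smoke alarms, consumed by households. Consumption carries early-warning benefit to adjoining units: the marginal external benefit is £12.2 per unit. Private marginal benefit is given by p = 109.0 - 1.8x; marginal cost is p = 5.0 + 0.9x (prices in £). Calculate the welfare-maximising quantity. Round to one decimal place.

x* = 43.0

Social marginal benefit = demand + MEB = 121.2 - 1.8x.
Set SMB = MC: 121.2 - 1.8x = 5.0 + 0.9x → x* = 43.0370.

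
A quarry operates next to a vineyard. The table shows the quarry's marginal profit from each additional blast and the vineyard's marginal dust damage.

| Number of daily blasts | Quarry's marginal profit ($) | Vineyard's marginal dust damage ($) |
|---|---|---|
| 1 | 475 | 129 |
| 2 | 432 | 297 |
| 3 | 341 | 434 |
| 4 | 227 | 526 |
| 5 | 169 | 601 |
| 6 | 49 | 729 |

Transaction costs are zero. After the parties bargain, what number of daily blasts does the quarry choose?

Bargaining reaches the level where marginal profit last exceeds marginal dust damage.
That holds through level 2 (432 ≥ 297) but not at 3 (341 < 434).

2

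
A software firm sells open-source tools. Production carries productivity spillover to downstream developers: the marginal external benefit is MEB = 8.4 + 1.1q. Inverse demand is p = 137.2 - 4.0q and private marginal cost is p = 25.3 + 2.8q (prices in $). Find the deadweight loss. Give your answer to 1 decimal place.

Market equilibrium (private): 25.3 + 2.8q = 137.2 - 4.0q → q_m = 16.4559.
Social marginal cost = private MC − MEB = 16.9 + 1.7q.
Set SMC = demand: 16.9 + 1.7q = 137.2 - 4.0q → q* = 21.1053.
The loss is the area between SMC and demand from q* to q_m; with linear curves that's a triangle of height MEB(q_m).
DWL = ½ × 4.6494 × 26.5015 = 61.6080.

DWL = $61.6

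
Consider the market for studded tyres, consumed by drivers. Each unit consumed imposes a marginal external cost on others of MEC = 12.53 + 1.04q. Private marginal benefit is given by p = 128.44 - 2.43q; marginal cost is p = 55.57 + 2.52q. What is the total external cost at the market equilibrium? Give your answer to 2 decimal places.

Market equilibrium (private): 55.57 + 2.52q = 128.44 - 2.43q → q_m = 14.7212.
Total external cost = ∫₀^{q_m} (12.53 + 1.04q) dq = 12.53×14.7212 + ½×1.04×14.7212² = 297.1478.

297.15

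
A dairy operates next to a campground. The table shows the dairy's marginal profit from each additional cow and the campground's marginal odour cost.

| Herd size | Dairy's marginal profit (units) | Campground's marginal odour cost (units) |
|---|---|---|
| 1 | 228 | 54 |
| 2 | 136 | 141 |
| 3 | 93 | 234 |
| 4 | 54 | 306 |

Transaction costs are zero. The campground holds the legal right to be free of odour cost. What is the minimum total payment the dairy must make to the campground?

54

Efficient level: marginal profit ≥ marginal odour cost through level 1, so k* = 1.
With the campground holding the right, the dairy must at least compensate total damage at k*: 54 = 54.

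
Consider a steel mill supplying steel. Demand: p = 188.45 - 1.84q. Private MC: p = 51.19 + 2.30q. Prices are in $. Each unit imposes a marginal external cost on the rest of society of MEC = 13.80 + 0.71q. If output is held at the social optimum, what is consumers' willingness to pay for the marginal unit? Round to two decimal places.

P = $141.61

Social marginal cost = private MC + MEC = 64.99 + 3.01q.
Set SMC = demand: 64.99 + 3.01q = 188.45 - 1.84q → q* = 25.4557.
Consumer price on the demand curve at q*: 188.45 − 1.84×25.4557 = 141.6115.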